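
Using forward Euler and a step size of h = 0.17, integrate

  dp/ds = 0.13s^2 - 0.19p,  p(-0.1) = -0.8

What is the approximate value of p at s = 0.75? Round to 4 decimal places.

Euler: p_{n+1} = p_n + h·f(s_n, p_n).
s=-0.100000, p=-0.800000: f=0.153300 → p ← -0.800000 + 0.17·0.153300 = -0.773939
s=0.070000, p=-0.773939: f=0.147685 → p ← -0.773939 + 0.17·0.147685 = -0.748832
s=0.240000, p=-0.748832: f=0.149766 → p ← -0.748832 + 0.17·0.149766 = -0.723372
s=0.410000, p=-0.723372: f=0.159294 → p ← -0.723372 + 0.17·0.159294 = -0.696292
s=0.580000, p=-0.696292: f=0.176028 → p ← -0.696292 + 0.17·0.176028 = -0.666368
p(0.75) ≈ -0.6664

-0.6664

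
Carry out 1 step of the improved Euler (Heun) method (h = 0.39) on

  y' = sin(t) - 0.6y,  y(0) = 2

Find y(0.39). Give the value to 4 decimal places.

1.6609

Heun: k1 = f(t_n, y_n); k2 = f(t_n + h, y_n + h·k1); y_{n+1} = y_n + (h/2)·(k1 + k2).
t=0.000000, y=2.000000:
  k1 = f(0.000000, 2.000000) = -1.200000
  k2 = f(0.390000, 1.532000) = -0.539012
  y ← 2.000000 + (0.39/2)·(-1.200000 + (-0.539012)) = 1.660893
y(0.39) ≈ 1.6609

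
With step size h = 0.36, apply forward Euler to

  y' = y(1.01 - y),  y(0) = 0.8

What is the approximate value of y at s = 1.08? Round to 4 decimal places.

0.9405

Euler: y_{n+1} = y_n + h·f(s_n, y_n).
s=0.000000, y=0.800000: f=0.168000 → y ← 0.800000 + 0.36·0.168000 = 0.860480
s=0.360000, y=0.860480: f=0.128659 → y ← 0.860480 + 0.36·0.128659 = 0.906797
s=0.720000, y=0.906797: f=0.093584 → y ← 0.906797 + 0.36·0.093584 = 0.940487
y(1.08) ≈ 0.9405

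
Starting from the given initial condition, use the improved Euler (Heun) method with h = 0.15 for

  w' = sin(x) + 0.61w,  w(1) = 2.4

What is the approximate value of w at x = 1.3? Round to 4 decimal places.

Heun: k1 = f(x_n, w_n); k2 = f(x_n + h, w_n + h·k1); w_{n+1} = w_n + (h/2)·(k1 + k2).
x=1.000000, w=2.400000:
  k1 = f(1.000000, 2.400000) = 2.305471
  k2 = f(1.150000, 2.745821) = 2.587715
  w ← 2.400000 + (0.15/2)·(2.305471 + 2.587715) = 2.766989
x=1.150000, w=2.766989:
  k1 = f(1.150000, 2.766989) = 2.600627
  k2 = f(1.300000, 3.157083) = 2.889379
  w ← 2.766989 + (0.15/2)·(2.600627 + 2.889379) = 3.178739
w(1.3) ≈ 3.1787

3.1787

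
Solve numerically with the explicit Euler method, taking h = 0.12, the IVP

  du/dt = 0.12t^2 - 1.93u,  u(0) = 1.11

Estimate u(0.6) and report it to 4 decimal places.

0.3027

Euler: u_{n+1} = u_n + h·f(t_n, u_n).
t=0.000000, u=1.110000: f=-2.142300 → u ← 1.110000 + 0.12·(-2.142300) = 0.852924
t=0.120000, u=0.852924: f=-1.644415 → u ← 0.852924 + 0.12·(-1.644415) = 0.655594
t=0.240000, u=0.655594: f=-1.258385 → u ← 0.655594 + 0.12·(-1.258385) = 0.504588
t=0.360000, u=0.504588: f=-0.958303 → u ← 0.504588 + 0.12·(-0.958303) = 0.389592
t=0.480000, u=0.389592: f=-0.724264 → u ← 0.389592 + 0.12·(-0.724264) = 0.302680
u(0.6) ≈ 0.3027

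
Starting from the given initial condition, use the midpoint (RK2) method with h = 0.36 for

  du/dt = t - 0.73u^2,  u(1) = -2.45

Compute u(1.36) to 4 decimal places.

-4.4839

Midpoint: k1 = f(t_n, u_n); k2 = f(t_n + h/2, u_n + (h/2)·k1); u_{n+1} = u_n + h·k2.
t=1.000000, u=-2.450000:
  k1 = f(1.000000, -2.450000) = -3.381825
  k2 = f(1.180000, -3.058728) = -5.649749
  u ← -2.450000 + 0.36·(-5.649749) = -4.483910
u(1.36) ≈ -4.4839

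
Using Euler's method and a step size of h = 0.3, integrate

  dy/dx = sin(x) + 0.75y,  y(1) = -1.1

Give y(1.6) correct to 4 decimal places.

-1.0524

Euler: y_{n+1} = y_n + h·f(x_n, y_n).
x=1.000000, y=-1.100000: f=0.016471 → y ← -1.100000 + 0.3·0.016471 = -1.095059
x=1.300000, y=-1.095059: f=0.142264 → y ← -1.095059 + 0.3·0.142264 = -1.052379
y(1.6) ≈ -1.0524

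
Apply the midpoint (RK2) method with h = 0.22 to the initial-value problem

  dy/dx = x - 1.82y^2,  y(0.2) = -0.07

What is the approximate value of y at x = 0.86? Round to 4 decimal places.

Midpoint: k1 = f(x_n, y_n); k2 = f(x_n + h/2, y_n + (h/2)·k1); y_{n+1} = y_n + h·k2.
x=0.200000, y=-0.070000:
  k1 = f(0.200000, -0.070000) = 0.191082
  k2 = f(0.310000, -0.048981) = 0.305634
  y ← -0.070000 + 0.22·0.305634 = -0.002761
x=0.420000, y=-0.002761:
  k1 = f(0.420000, -0.002761) = 0.419986
  k2 = f(0.530000, 0.043438) = 0.526566
  y ← -0.002761 + 0.22·0.526566 = 0.113084
x=0.640000, y=0.113084:
  k1 = f(0.640000, 0.113084) = 0.616726
  k2 = f(0.750000, 0.180924) = 0.690425
  y ← 0.113084 + 0.22·0.690425 = 0.264977
y(0.86) ≈ 0.2650

0.2650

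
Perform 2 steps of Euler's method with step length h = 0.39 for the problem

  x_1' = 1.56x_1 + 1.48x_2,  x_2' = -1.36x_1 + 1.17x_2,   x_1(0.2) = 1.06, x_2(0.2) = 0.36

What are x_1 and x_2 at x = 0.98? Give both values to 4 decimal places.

Euler on (x_1,x_2): x_1_{n+1} = x_1_n + h·x_1', x_2_{n+1} = x_2_n + h·x_2'.
0.200000: (1.060000, 0.360000); f=(2.186400, -1.020400) → (1.912696, -0.037956)
0.590000: (1.912696, -0.037956); f=(2.927631, -2.645675) → (3.054472, -1.069769)
(x_1(0.98), x_2(0.98)) ≈ (3.0545, -1.0698)

3.0545, -1.0698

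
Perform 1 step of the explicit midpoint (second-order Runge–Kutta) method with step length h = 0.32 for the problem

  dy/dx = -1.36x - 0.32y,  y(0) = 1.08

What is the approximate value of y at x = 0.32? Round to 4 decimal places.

0.9054

Midpoint: k1 = f(x_n, y_n); k2 = f(x_n + h/2, y_n + (h/2)·k1); y_{n+1} = y_n + h·k2.
x=0.000000, y=1.080000:
  k1 = f(0.000000, 1.080000) = -0.345600
  k2 = f(0.160000, 1.024704) = -0.545505
  y ← 1.080000 + 0.32·(-0.545505) = 0.905438
y(0.32) ≈ 0.9054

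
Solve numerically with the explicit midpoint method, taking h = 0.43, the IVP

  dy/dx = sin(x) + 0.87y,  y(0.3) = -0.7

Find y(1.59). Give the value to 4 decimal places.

Midpoint: k1 = f(x_n, y_n); k2 = f(x_n + h/2, y_n + (h/2)·k1); y_{n+1} = y_n + h·k2.
x=0.300000, y=-0.700000:
  k1 = f(0.300000, -0.700000) = -0.313480
  k2 = f(0.515000, -0.767398) = -0.175102
  y ← -0.700000 + 0.43·(-0.175102) = -0.775294
x=0.730000, y=-0.775294:
  k1 = f(0.730000, -0.775294) = -0.007636
  k2 = f(0.945000, -0.776935) = 0.134563
  y ← -0.775294 + 0.43·0.134563 = -0.717432
x=1.160000, y=-0.717432:
  k1 = f(1.160000, -0.717432) = 0.292638
  k2 = f(1.375000, -0.654514) = 0.411466
  y ← -0.717432 + 0.43·0.411466 = -0.540501
y(1.59) ≈ -0.5405

-0.5405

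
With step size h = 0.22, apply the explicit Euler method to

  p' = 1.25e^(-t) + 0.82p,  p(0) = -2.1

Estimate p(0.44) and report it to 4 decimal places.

Euler: p_{n+1} = p_n + h·f(t_n, p_n).
t=0.000000, p=-2.100000: f=-0.472000 → p ← -2.100000 + 0.22·(-0.472000) = -2.203840
t=0.220000, p=-2.203840: f=-0.804000 → p ← -2.203840 + 0.22·(-0.804000) = -2.380720
p(0.44) ≈ -2.3807

-2.3807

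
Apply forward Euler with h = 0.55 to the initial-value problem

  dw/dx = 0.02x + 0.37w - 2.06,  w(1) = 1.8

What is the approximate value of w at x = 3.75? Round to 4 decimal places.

-3.7883

Euler: w_{n+1} = w_n + h·f(x_n, w_n).
x=1.000000, w=1.800000: f=-1.374000 → w ← 1.800000 + 0.55·(-1.374000) = 1.044300
x=1.550000, w=1.044300: f=-1.642609 → w ← 1.044300 + 0.55·(-1.642609) = 0.140865
x=2.100000, w=0.140865: f=-1.965880 → w ← 0.140865 + 0.55·(-1.965880) = -0.940369
x=2.650000, w=-0.940369: f=-2.354936 → w ← -0.940369 + 0.55·(-2.354936) = -2.235584
x=3.200000, w=-2.235584: f=-2.823166 → w ← -2.235584 + 0.55·(-2.823166) = -3.788325
w(3.75) ≈ -3.7883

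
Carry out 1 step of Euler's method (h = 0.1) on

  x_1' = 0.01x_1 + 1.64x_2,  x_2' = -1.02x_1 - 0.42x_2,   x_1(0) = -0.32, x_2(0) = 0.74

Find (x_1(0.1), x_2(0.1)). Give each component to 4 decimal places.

Euler on (x_1,x_2): x_1_{n+1} = x_1_n + h·x_1', x_2_{n+1} = x_2_n + h·x_2'.
0.000000: (-0.320000, 0.740000); f=(1.210400, 0.015600) → (-0.198960, 0.741560)
(x_1(0.1), x_2(0.1)) ≈ (-0.1990, 0.7416)

-0.1990, 0.7416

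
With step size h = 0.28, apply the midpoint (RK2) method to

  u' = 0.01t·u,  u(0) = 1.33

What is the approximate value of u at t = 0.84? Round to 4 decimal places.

Midpoint: k1 = f(t_n, u_n); k2 = f(t_n + h/2, u_n + (h/2)·k1); u_{n+1} = u_n + h·k2.
t=0.000000, u=1.330000:
  k1 = f(0.000000, 1.330000) = 0.000000
  k2 = f(0.140000, 1.330000) = 0.001862
  u ← 1.330000 + 0.28·0.001862 = 1.330521
t=0.280000, u=1.330521:
  k1 = f(0.280000, 1.330521) = 0.003725
  k2 = f(0.420000, 1.331043) = 0.005590
  u ← 1.330521 + 0.28·0.005590 = 1.332087
t=0.560000, u=1.332087:
  k1 = f(0.560000, 1.332087) = 0.007460
  k2 = f(0.700000, 1.333131) = 0.009332
  u ← 1.332087 + 0.28·0.009332 = 1.334700
u(0.84) ≈ 1.3347

1.3347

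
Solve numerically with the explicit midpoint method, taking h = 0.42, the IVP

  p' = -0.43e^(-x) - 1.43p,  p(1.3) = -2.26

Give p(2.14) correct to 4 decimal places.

-0.7907

Midpoint: k1 = f(x_n, p_n); k2 = f(x_n + h/2, p_n + (h/2)·k1); p_{n+1} = p_n + h·k2.
x=1.300000, p=-2.260000:
  k1 = f(1.300000, -2.260000) = 3.114611
  k2 = f(1.510000, -1.605932) = 2.201491
  p ← -2.260000 + 0.42·2.201491 = -1.335374
x=1.720000, p=-1.335374:
  k1 = f(1.720000, -1.335374) = 1.832586
  k2 = f(1.930000, -0.950531) = 1.296845
  p ← -1.335374 + 0.42·1.296845 = -0.790699
p(2.14) ≈ -0.7907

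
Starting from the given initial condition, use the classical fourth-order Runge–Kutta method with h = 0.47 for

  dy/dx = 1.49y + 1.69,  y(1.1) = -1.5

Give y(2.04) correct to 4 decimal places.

RK4: k1 = f(x_n, y_n); k2 = f(x_n + h/2, y_n + (h/2)·k1); k3 = f(x_n + h/2, y_n + (h/2)·k2); k4 = f(x_n + h, y_n + h·k3); y_{n+1} = y_n + (h/6)·(k1 + 2k2 + 2k3 + k4).
x=1.100000, y=-1.500000:
  k1 = f(1.100000, -1.500000) = -0.545000
  k2 = f(1.335000, -1.628075) = -0.735832
  k3 = f(1.335000, -1.672920) = -0.802651
  k4 = f(1.570000, -1.877246) = -1.107097
  y ← -1.500000 + (0.47/6)·(k1 + 2k2 + 2k3 + k4) = -1.870443
x=1.570000, y=-1.870443:
  k1 = f(1.570000, -1.870443) = -1.096961
  k2 = f(1.805000, -2.128229) = -1.481061
  k3 = f(1.805000, -2.218493) = -1.615554
  k4 = f(2.040000, -2.629754) = -2.228333
  y ← -1.870443 + (0.47/6)·(k1 + 2k2 + 2k3 + k4) = -2.616061
y(2.04) ≈ -2.6161

-2.6161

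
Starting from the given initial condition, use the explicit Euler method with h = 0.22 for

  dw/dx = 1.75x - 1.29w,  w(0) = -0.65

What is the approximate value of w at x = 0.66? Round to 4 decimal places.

-0.0087

Euler: w_{n+1} = w_n + h·f(x_n, w_n).
x=0.000000, w=-0.650000: f=0.838500 → w ← -0.650000 + 0.22·0.838500 = -0.465530
x=0.220000, w=-0.465530: f=0.985534 → w ← -0.465530 + 0.22·0.985534 = -0.248713
x=0.440000, w=-0.248713: f=1.090839 → w ← -0.248713 + 0.22·1.090839 = -0.008728
w(0.66) ≈ -0.0087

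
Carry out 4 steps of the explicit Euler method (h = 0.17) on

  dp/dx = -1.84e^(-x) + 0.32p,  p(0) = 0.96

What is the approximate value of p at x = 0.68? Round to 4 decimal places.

0.1039

Euler: p_{n+1} = p_n + h·f(x_n, p_n).
x=0.000000, p=0.960000: f=-1.532800 → p ← 0.960000 + 0.17·(-1.532800) = 0.699424
x=0.170000, p=0.699424: f=-1.328528 → p ← 0.699424 + 0.17·(-1.328528) = 0.473574
x=0.340000, p=0.473574: f=-1.158114 → p ← 0.473574 + 0.17·(-1.158114) = 0.276695
x=0.510000, p=0.276695: f=-1.016369 → p ← 0.276695 + 0.17·(-1.016369) = 0.103912
p(0.68) ≈ 0.1039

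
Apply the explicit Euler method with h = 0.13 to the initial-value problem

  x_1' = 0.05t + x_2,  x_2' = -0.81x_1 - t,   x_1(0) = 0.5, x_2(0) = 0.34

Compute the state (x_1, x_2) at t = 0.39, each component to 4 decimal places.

Euler on (x_1,x_2): x_1_{n+1} = x_1_n + h·x_1', x_2_{n+1} = x_2_n + h·x_2'.
0.000000: (0.500000, 0.340000); f=(0.340000, -0.405000) → (0.544200, 0.287350)
0.130000: (0.544200, 0.287350); f=(0.293850, -0.570802) → (0.582400, 0.213146)
0.260000: (0.582400, 0.213146); f=(0.226146, -0.731744) → (0.611799, 0.118019)
(x_1(0.39), x_2(0.39)) ≈ (0.6118, 0.1180)

0.6118, 0.1180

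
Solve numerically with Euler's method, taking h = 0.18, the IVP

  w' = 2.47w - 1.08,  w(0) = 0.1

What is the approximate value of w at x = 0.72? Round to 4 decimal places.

-1.0315

Euler: w_{n+1} = w_n + h·f(x_n, w_n).
x=0.000000, w=0.100000: f=-0.833000 → w ← 0.100000 + 0.18·(-0.833000) = -0.049940
x=0.180000, w=-0.049940: f=-1.203352 → w ← -0.049940 + 0.18·(-1.203352) = -0.266543
x=0.360000, w=-0.266543: f=-1.738362 → w ← -0.266543 + 0.18·(-1.738362) = -0.579448
x=0.540000, w=-0.579448: f=-2.511238 → w ← -0.579448 + 0.18·(-2.511238) = -1.031471
w(0.72) ≈ -1.0315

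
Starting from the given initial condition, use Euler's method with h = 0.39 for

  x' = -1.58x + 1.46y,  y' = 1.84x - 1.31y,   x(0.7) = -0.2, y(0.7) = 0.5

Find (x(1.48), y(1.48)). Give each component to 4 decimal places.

Euler on (x,y): x_{n+1} = x_n + h·x', y_{n+1} = y_n + h·y'.
0.700000: (-0.200000, 0.500000); f=(1.046000, -1.023000) → (0.207940, 0.101030)
1.090000: (0.207940, 0.101030); f=(-0.181041, 0.250260) → (0.137334, 0.198632)
(x(1.48), y(1.48)) ≈ (0.1373, 0.1986)

0.1373, 0.1986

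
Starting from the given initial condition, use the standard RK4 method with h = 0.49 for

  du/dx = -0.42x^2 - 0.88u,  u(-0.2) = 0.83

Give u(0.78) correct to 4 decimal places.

0.2935

RK4: k1 = f(x_n, u_n); k2 = f(x_n + h/2, u_n + (h/2)·k1); k3 = f(x_n + h/2, u_n + (h/2)·k2); k4 = f(x_n + h, u_n + h·k3); u_{n+1} = u_n + (h/6)·(k1 + 2k2 + 2k3 + k4).
x=-0.200000, u=0.830000:
  k1 = f(-0.200000, 0.830000) = -0.747200
  k2 = f(0.045000, 0.646936) = -0.570154
  k3 = f(0.045000, 0.690312) = -0.608325
  k4 = f(0.290000, 0.531921) = -0.503412
  u ← 0.830000 + (0.49/6)·(k1 + 2k2 + 2k3 + k4) = 0.535382
x=0.290000, u=0.535382:
  k1 = f(0.290000, 0.535382) = -0.506458
  k2 = f(0.535000, 0.411300) = -0.482158
  k3 = f(0.535000, 0.417253) = -0.487397
  k4 = f(0.780000, 0.296557) = -0.516498
  u ← 0.535382 + (0.49/6)·(k1 + 2k2 + 2k3 + k4) = 0.293480
u(0.78) ≈ 0.2935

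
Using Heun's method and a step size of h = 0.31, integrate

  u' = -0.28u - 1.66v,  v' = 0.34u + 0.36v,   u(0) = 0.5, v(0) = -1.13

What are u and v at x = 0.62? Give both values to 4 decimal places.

1.5341, -1.1758

Heun on (u,v): k1 = f(x_n, state_n); k2 = f(x_n + h, state_n + h·k1); state_{n+1} = state_n + (h/2)·(k1 + k2).
0.000000: (0.500000, -1.130000)
  k1 = (1.735800, -0.236800)
  predictor → (1.038098, -1.203408)
  k2 = (1.706990, -0.080274)
  → (1.033632, -1.179146)
0.310000: (1.033632, -1.179146)
  k1 = (1.667966, -0.073058)
  predictor → (1.550702, -1.201794)
  k2 = (1.560782, 0.094593)
  → (1.534088, -1.175808)
(u(0.62), v(0.62)) ≈ (1.5341, -1.1758)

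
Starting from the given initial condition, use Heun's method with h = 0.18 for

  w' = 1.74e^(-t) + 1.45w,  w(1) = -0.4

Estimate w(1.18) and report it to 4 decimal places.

-0.3973

Heun: k1 = f(t_n, w_n); k2 = f(t_n + h, w_n + h·k1); w_{n+1} = w_n + (h/2)·(k1 + k2).
t=1.000000, w=-0.400000:
  k1 = f(1.000000, -0.400000) = 0.060110
  k2 = f(1.180000, -0.389180) = -0.029646
  w ← -0.400000 + (0.18/2)·(0.060110 + (-0.029646)) = -0.397258
w(1.18) ≈ -0.3973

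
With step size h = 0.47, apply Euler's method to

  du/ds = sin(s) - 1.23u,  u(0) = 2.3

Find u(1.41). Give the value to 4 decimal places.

0.6421

Euler: u_{n+1} = u_n + h·f(s_n, u_n).
s=0.000000, u=2.300000: f=-2.829000 → u ← 2.300000 + 0.47·(-2.829000) = 0.970370
s=0.470000, u=0.970370: f=-0.740669 → u ← 0.970370 + 0.47·(-0.740669) = 0.622256
s=0.940000, u=0.622256: f=0.042184 → u ← 0.622256 + 0.47·0.042184 = 0.642082
u(1.41) ≈ 0.6421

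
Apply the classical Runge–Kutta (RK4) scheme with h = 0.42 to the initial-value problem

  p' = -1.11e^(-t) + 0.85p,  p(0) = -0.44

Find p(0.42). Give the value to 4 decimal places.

-1.0920

RK4: k1 = f(t_n, p_n); k2 = f(t_n + h/2, p_n + (h/2)·k1); k3 = f(t_n + h/2, p_n + (h/2)·k2); k4 = f(t_n + h, p_n + h·k3); p_{n+1} = p_n + (h/6)·(k1 + 2k2 + 2k3 + k4).
t=0.000000, p=-0.440000:
  k1 = f(0.000000, -0.440000) = -1.484000
  k2 = f(0.210000, -0.751640) = -1.538643
  k3 = f(0.210000, -0.763115) = -1.548396
  k4 = f(0.420000, -1.090326) = -1.656099
  p ← -0.440000 + (0.42/6)·(k1 + 2k2 + 2k3 + k4) = -1.091992
p(0.42) ≈ -1.0920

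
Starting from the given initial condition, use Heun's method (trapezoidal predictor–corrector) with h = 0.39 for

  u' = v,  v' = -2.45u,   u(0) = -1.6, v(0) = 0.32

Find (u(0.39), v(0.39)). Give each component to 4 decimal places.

Heun on (u,v): k1 = f(s_n, state_n); k2 = f(s_n + h, state_n + h·k1); state_{n+1} = state_n + (h/2)·(k1 + k2).
0.000000: (-1.600000, 0.320000)
  k1 = (0.320000, 3.920000)
  predictor → (-1.475200, 1.848800)
  k2 = (1.848800, 3.614240)
  → (-1.177084, 1.789177)
(u(0.39), v(0.39)) ≈ (-1.1771, 1.7892)

-1.1771, 1.7892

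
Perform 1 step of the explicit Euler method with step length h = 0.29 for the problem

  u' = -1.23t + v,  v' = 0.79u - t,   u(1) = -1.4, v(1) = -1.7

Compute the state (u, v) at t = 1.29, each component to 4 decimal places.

-2.2497, -2.3107

Euler on (u,v): u_{n+1} = u_n + h·u', v_{n+1} = v_n + h·v'.
1.000000: (-1.400000, -1.700000); f=(-2.930000, -2.106000) → (-2.249700, -2.310740)
(u(1.29), v(1.29)) ≈ (-2.2497, -2.3107)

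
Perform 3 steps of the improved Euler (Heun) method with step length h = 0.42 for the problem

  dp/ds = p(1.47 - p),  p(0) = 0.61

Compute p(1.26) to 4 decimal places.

1.1929

Heun: k1 = f(s_n, p_n); k2 = f(s_n + h, p_n + h·k1); p_{n+1} = p_n + (h/2)·(k1 + k2).
s=0.000000, p=0.610000:
  k1 = f(0.000000, 0.610000) = 0.524600
  k2 = f(0.420000, 0.830332) = 0.531137
  p ← 0.610000 + (0.42/2)·(0.524600 + 0.531137) = 0.831705
s=0.420000, p=0.831705:
  k1 = f(0.420000, 0.831705) = 0.530873
  k2 = f(0.840000, 1.054671) = 0.438035
  p ← 0.831705 + (0.42/2)·(0.530873 + 0.438035) = 1.035175
s=0.840000, p=1.035175:
  k1 = f(0.840000, 1.035175) = 0.450120
  k2 = f(1.260000, 1.224226) = 0.300883
  p ← 1.035175 + (0.42/2)·(0.450120 + 0.300883) = 1.192886
p(1.26) ≈ 1.1929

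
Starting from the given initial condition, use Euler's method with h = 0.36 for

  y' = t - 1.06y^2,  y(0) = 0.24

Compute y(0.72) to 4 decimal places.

Euler: y_{n+1} = y_n + h·f(t_n, y_n).
t=0.000000, y=0.240000: f=-0.061056 → y ← 0.240000 + 0.36·(-0.061056) = 0.218020
t=0.360000, y=0.218020: f=0.309615 → y ← 0.218020 + 0.36·0.309615 = 0.329481
y(0.72) ≈ 0.3295

0.3295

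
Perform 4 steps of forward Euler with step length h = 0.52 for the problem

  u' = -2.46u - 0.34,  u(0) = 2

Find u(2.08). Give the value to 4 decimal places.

-0.1252

Euler: u_{n+1} = u_n + h·f(t_n, u_n).
t=0.000000, u=2.000000: f=-5.260000 → u ← 2.000000 + 0.52·(-5.260000) = -0.735200
t=0.520000, u=-0.735200: f=1.468592 → u ← -0.735200 + 0.52·1.468592 = 0.028468
t=1.040000, u=0.028468: f=-0.410031 → u ← 0.028468 + 0.52·(-0.410031) = -0.184748
t=1.560000, u=-0.184748: f=0.114481 → u ← -0.184748 + 0.52·0.114481 = -0.125218
u(2.08) ≈ -0.1252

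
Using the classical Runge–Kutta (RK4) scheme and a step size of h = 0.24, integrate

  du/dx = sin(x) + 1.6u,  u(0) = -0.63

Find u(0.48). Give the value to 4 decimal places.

-1.2091

RK4: k1 = f(x_n, u_n); k2 = f(x_n + h/2, u_n + (h/2)·k1); k3 = f(x_n + h/2, u_n + (h/2)·k2); k4 = f(x_n + h, u_n + h·k3); u_{n+1} = u_n + (h/6)·(k1 + 2k2 + 2k3 + k4).
x=0.000000, u=-0.630000:
  k1 = f(0.000000, -0.630000) = -1.008000
  k2 = f(0.120000, -0.750960) = -1.081824
  k3 = f(0.120000, -0.759819) = -1.095998
  k4 = f(0.240000, -0.893040) = -1.191161
  u ← -0.630000 + (0.24/6)·(k1 + 2k2 + 2k3 + k4) = -0.892192
x=0.240000, u=-0.892192:
  k1 = f(0.240000, -0.892192) = -1.189805
  k2 = f(0.360000, -1.034969) = -1.303676
  k3 = f(0.360000, -1.048633) = -1.325539
  k4 = f(0.480000, -1.210322) = -1.474735
  u ← -0.892192 + (0.24/6)·(k1 + 2k2 + 2k3 + k4) = -1.209111
u(0.48) ≈ -1.2091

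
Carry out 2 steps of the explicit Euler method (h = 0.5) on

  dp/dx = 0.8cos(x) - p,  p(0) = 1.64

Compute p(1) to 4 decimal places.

0.9610

Euler: p_{n+1} = p_n + h·f(x_n, p_n).
x=0.000000, p=1.640000: f=-0.840000 → p ← 1.640000 + 0.5·(-0.840000) = 1.220000
x=0.500000, p=1.220000: f=-0.517934 → p ← 1.220000 + 0.5·(-0.517934) = 0.961033
p(1) ≈ 0.9610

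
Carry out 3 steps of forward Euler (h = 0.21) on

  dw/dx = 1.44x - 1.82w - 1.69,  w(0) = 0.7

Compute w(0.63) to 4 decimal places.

Euler: w_{n+1} = w_n + h·f(x_n, w_n).
x=0.000000, w=0.700000: f=-2.964000 → w ← 0.700000 + 0.21·(-2.964000) = 0.077560
x=0.210000, w=0.077560: f=-1.528759 → w ← 0.077560 + 0.21·(-1.528759) = -0.243479
x=0.420000, w=-0.243479: f=-0.642067 → w ← -0.243479 + 0.21·(-0.642067) = -0.378314
w(0.63) ≈ -0.3783

-0.3783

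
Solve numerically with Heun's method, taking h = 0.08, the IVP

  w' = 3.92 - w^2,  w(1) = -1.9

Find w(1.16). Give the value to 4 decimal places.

Heun: k1 = f(x_n, w_n); k2 = f(x_n + h, w_n + h·k1); w_{n+1} = w_n + (h/2)·(k1 + k2).
x=1.000000, w=-1.900000:
  k1 = f(1.000000, -1.900000) = 0.310000
  k2 = f(1.080000, -1.875200) = 0.403625
  w ← -1.900000 + (0.08/2)·(0.310000 + 0.403625) = -1.871455
x=1.080000, w=-1.871455:
  k1 = f(1.080000, -1.871455) = 0.417656
  k2 = f(1.160000, -1.838043) = 0.541600
  w ← -1.871455 + (0.08/2)·(0.417656 + 0.541600) = -1.833085
w(1.16) ≈ -1.8331

-1.8331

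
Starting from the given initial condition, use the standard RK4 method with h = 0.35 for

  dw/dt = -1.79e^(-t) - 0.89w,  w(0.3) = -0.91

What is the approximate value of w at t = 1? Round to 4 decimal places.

RK4: k1 = f(t_n, w_n); k2 = f(t_n + h/2, w_n + (h/2)·k1); k3 = f(t_n + h/2, w_n + (h/2)·k2); k4 = f(t_n + h, w_n + h·k3); w_{n+1} = w_n + (h/6)·(k1 + 2k2 + 2k3 + k4).
t=0.300000, w=-0.910000:
  k1 = f(0.300000, -0.910000) = -0.516165
  k2 = f(0.475000, -1.000329) = -0.222882
  k3 = f(0.475000, -0.949004) = -0.268560
  k4 = f(0.650000, -1.003996) = -0.040905
  w ← -0.910000 + (0.35/6)·(k1 + 2k2 + 2k3 + k4) = -0.999831
t=0.650000, w=-0.999831:
  k1 = f(0.650000, -0.999831) = -0.044613
  k2 = f(0.825000, -1.007638) = 0.112357
  k3 = f(0.825000, -0.980168) = 0.087909
  k4 = f(1.000000, -0.969062) = 0.203961
  w ← -0.999831 + (0.35/6)·(k1 + 2k2 + 2k3 + k4) = -0.967171
w(1) ≈ -0.9672

-0.9672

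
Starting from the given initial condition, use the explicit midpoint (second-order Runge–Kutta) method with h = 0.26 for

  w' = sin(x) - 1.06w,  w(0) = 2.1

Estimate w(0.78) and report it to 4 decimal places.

1.1580

Midpoint: k1 = f(x_n, w_n); k2 = f(x_n + h/2, w_n + (h/2)·k1); w_{n+1} = w_n + h·k2.
x=0.000000, w=2.100000:
  k1 = f(0.000000, 2.100000) = -2.226000
  k2 = f(0.130000, 1.810620) = -1.789623
  w ← 2.100000 + 0.26·(-1.789623) = 1.634698
x=0.260000, w=1.634698:
  k1 = f(0.260000, 1.634698) = -1.475699
  k2 = f(0.390000, 1.442857) = -1.149240
  w ← 1.634698 + 0.26·(-1.149240) = 1.335896
x=0.520000, w=1.335896:
  k1 = f(0.520000, 1.335896) = -0.919169
  k2 = f(0.650000, 1.216404) = -0.684201
  w ← 1.335896 + 0.26·(-0.684201) = 1.158003
w(0.78) ≈ 1.1580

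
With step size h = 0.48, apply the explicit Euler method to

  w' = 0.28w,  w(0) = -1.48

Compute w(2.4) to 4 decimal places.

Euler: w_{n+1} = w_n + h·f(s_n, w_n).
s=0.000000, w=-1.480000: f=-0.414400 → w ← -1.480000 + 0.48·(-0.414400) = -1.678912
s=0.480000, w=-1.678912: f=-0.470095 → w ← -1.678912 + 0.48·(-0.470095) = -1.904558
s=0.960000, w=-1.904558: f=-0.533276 → w ← -1.904558 + 0.48·(-0.533276) = -2.160530
s=1.440000, w=-2.160530: f=-0.604948 → w ← -2.160530 + 0.48·(-0.604948) = -2.450906
s=1.920000, w=-2.450906: f=-0.686254 → w ← -2.450906 + 0.48·(-0.686254) = -2.780307
w(2.4) ≈ -2.7803

-2.7803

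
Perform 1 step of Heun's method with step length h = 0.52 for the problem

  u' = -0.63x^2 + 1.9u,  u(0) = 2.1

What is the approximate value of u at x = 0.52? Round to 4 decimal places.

5.1555

Heun: k1 = f(x_n, u_n); k2 = f(x_n + h, u_n + h·k1); u_{n+1} = u_n + (h/2)·(k1 + k2).
x=0.000000, u=2.100000:
  k1 = f(0.000000, 2.100000) = 3.990000
  k2 = f(0.520000, 4.174800) = 7.761768
  u ← 2.100000 + (0.52/2)·(3.990000 + 7.761768) = 5.155460
u(0.52) ≈ 5.1555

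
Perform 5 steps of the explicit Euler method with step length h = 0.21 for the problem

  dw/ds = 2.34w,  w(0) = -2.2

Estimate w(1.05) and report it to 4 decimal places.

-16.2328

Euler: w_{n+1} = w_n + h·f(s_n, w_n).
s=0.000000, w=-2.200000: f=-5.148000 → w ← -2.200000 + 0.21·(-5.148000) = -3.281080
s=0.210000, w=-3.281080: f=-7.677727 → w ← -3.281080 + 0.21·(-7.677727) = -4.893403
s=0.420000, w=-4.893403: f=-11.450562 → w ← -4.893403 + 0.21·(-11.450562) = -7.298021
s=0.630000, w=-7.298021: f=-17.077369 → w ← -7.298021 + 0.21·(-17.077369) = -10.884268
s=0.840000, w=-10.884268: f=-25.469188 → w ← -10.884268 + 0.21·(-25.469188) = -16.232798
w(1.05) ≈ -16.2328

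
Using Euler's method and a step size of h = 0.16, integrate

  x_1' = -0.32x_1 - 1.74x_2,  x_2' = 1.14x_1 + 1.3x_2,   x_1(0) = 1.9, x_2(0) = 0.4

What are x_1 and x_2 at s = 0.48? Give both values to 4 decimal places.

0.9385, 1.8341

Euler on (x_1,x_2): x_1_{n+1} = x_1_n + h·x_1', x_2_{n+1} = x_2_n + h·x_2'.
0.000000: (1.900000, 0.400000); f=(-1.304000, 2.686000) → (1.691360, 0.829760)
0.160000: (1.691360, 0.829760); f=(-1.985018, 3.006838) → (1.373757, 1.310854)
0.320000: (1.373757, 1.310854); f=(-2.720489, 3.270194) → (0.938479, 1.834085)
(x_1(0.48), x_2(0.48)) ≈ (0.9385, 1.8341)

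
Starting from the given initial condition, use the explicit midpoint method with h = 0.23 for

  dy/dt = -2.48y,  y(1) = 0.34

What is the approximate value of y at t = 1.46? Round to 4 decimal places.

Midpoint: k1 = f(t_n, y_n); k2 = f(t_n + h/2, y_n + (h/2)·k1); y_{n+1} = y_n + h·k2.
t=1.000000, y=0.340000:
  k1 = f(1.000000, 0.340000) = -0.843200
  k2 = f(1.115000, 0.243032) = -0.602719
  y ← 0.340000 + 0.23·(-0.602719) = 0.201375
t=1.230000, y=0.201375:
  k1 = f(1.230000, 0.201375) = -0.499409
  k2 = f(1.345000, 0.143943) = -0.356977
  y ← 0.201375 + 0.23·(-0.356977) = 0.119270
y(1.46) ≈ 0.1193

0.1193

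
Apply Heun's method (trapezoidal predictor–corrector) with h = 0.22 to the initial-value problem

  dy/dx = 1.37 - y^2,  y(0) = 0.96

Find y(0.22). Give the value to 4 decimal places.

Heun: k1 = f(x_n, y_n); k2 = f(x_n + h, y_n + h·k1); y_{n+1} = y_n + (h/2)·(k1 + k2).
x=0.000000, y=0.960000:
  k1 = f(0.000000, 0.960000) = 0.448400
  k2 = f(0.220000, 1.058648) = 0.249264
  y ← 0.960000 + (0.22/2)·(0.448400 + 0.249264) = 1.036743
y(0.22) ≈ 1.0367

1.0367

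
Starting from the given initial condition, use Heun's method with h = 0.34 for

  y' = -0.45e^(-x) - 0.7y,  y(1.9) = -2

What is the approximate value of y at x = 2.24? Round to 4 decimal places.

-1.5975

Heun: k1 = f(x_n, y_n); k2 = f(x_n + h, y_n + h·k1); y_{n+1} = y_n + (h/2)·(k1 + k2).
x=1.900000, y=-2.000000:
  k1 = f(1.900000, -2.000000) = 1.332694
  k2 = f(2.240000, -1.546884) = 1.034912
  y ← -2.000000 + (0.34/2)·(1.332694 + 1.034912) = -1.597507
y(2.24) ≈ -1.5975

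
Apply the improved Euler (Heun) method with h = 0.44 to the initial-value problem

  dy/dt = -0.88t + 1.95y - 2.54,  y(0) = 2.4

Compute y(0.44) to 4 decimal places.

Heun: k1 = f(t_n, y_n); k2 = f(t_n + h, y_n + h·k1); y_{n+1} = y_n + (h/2)·(k1 + k2).
t=0.000000, y=2.400000:
  k1 = f(0.000000, 2.400000) = 2.140000
  k2 = f(0.440000, 3.341600) = 3.588920
  y ← 2.400000 + (0.44/2)·(2.140000 + 3.588920) = 3.660362
y(0.44) ≈ 3.6604

3.6604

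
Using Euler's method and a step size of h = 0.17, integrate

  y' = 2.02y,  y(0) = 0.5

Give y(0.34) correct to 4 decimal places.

Euler: y_{n+1} = y_n + h·f(x_n, y_n).
x=0.000000, y=0.500000: f=1.010000 → y ← 0.500000 + 0.17·1.010000 = 0.671700
x=0.170000, y=0.671700: f=1.356834 → y ← 0.671700 + 0.17·1.356834 = 0.902362
y(0.34) ≈ 0.9024

0.9024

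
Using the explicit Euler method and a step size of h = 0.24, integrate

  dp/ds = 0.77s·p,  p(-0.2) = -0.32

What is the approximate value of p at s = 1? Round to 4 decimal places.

Euler: p_{n+1} = p_n + h·f(s_n, p_n).
s=-0.200000, p=-0.320000: f=0.049280 → p ← -0.320000 + 0.24·0.049280 = -0.308173
s=0.040000, p=-0.308173: f=-0.009492 → p ← -0.308173 + 0.24·(-0.009492) = -0.310451
s=0.280000, p=-0.310451: f=-0.066933 → p ← -0.310451 + 0.24·(-0.066933) = -0.326515
s=0.520000, p=-0.326515: f=-0.130737 → p ← -0.326515 + 0.24·(-0.130737) = -0.357892
s=0.760000, p=-0.357892: f=-0.209438 → p ← -0.357892 + 0.24·(-0.209438) = -0.408157
p(1) ≈ -0.4082

-0.4082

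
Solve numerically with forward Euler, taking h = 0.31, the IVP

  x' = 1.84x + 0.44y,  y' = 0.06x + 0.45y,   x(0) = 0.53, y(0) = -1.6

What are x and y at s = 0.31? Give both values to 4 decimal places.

Euler on (x,y): x_{n+1} = x_n + h·x', y_{n+1} = y_n + h·y'.
0.000000: (0.530000, -1.600000); f=(0.271200, -0.688200) → (0.614072, -1.813342)
(x(0.31), y(0.31)) ≈ (0.6141, -1.8133)

0.6141, -1.8133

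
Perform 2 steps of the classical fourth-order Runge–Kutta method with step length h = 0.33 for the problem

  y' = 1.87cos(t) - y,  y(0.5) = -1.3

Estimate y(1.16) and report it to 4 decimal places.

-0.0973

RK4: k1 = f(t_n, y_n); k2 = f(t_n + h/2, y_n + (h/2)·k1); k3 = f(t_n + h/2, y_n + (h/2)·k2); k4 = f(t_n + h, y_n + h·k3); y_{n+1} = y_n + (h/6)·(k1 + 2k2 + 2k3 + k4).
t=0.500000, y=-1.300000:
  k1 = f(0.500000, -1.300000) = 2.941079
  k2 = f(0.665000, -0.814722) = 2.286256
  k3 = f(0.665000, -0.922768) = 2.394302
  k4 = f(0.830000, -0.509880) = 1.771898
  y ← -1.300000 + (0.33/6)·(k1 + 2k2 + 2k3 + k4) = -0.525925
t=0.830000, y=-0.525925:
  k1 = f(0.830000, -0.525925) = 1.787942
  k2 = f(0.995000, -0.230914) = 1.249135
  k3 = f(0.995000, -0.319818) = 1.338038
  k4 = f(1.160000, -0.084372) = 0.831137
  y ← -0.525925 + (0.33/6)·(k1 + 2k2 + 2k3 + k4) = -0.097286
y(1.16) ≈ -0.0973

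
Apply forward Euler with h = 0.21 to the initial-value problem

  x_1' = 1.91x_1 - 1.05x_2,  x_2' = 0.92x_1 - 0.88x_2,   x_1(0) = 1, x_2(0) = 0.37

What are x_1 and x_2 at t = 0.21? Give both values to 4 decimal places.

1.3195, 0.4948

Euler on (x_1,x_2): x_1_{n+1} = x_1_n + h·x_1', x_2_{n+1} = x_2_n + h·x_2'.
0.000000: (1.000000, 0.370000); f=(1.521500, 0.594400) → (1.319515, 0.494824)
(x_1(0.21), x_2(0.21)) ≈ (1.3195, 0.4948)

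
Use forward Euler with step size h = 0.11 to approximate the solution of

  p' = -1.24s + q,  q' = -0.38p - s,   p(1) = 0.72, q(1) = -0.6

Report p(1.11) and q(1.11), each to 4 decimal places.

Euler on (p,q): p_{n+1} = p_n + h·p', q_{n+1} = q_n + h·q'.
1.000000: (0.720000, -0.600000); f=(-1.840000, -1.273600) → (0.517600, -0.740096)
(p(1.11), q(1.11)) ≈ (0.5176, -0.7401)

0.5176, -0.7401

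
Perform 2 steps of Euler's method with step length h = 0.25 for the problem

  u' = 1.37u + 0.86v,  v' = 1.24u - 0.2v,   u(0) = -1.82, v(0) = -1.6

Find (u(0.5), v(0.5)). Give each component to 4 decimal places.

-4.1901, -2.8441

Euler on (u,v): u_{n+1} = u_n + h·u', v_{n+1} = v_n + h·v'.
0.000000: (-1.820000, -1.600000); f=(-3.869400, -1.936800) → (-2.787350, -2.084200)
0.250000: (-2.787350, -2.084200); f=(-5.611082, -3.039474) → (-4.190120, -2.844069)
(u(0.5), v(0.5)) ≈ (-4.1901, -2.8441)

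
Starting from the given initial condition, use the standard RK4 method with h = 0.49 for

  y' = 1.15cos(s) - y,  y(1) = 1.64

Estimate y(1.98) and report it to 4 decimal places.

RK4: k1 = f(s_n, y_n); k2 = f(s_n + h/2, y_n + (h/2)·k1); k3 = f(s_n + h/2, y_n + (h/2)·k2); k4 = f(s_n + h, y_n + h·k3); y_{n+1} = y_n + (h/6)·(k1 + 2k2 + 2k3 + k4).
s=1.000000, y=1.640000:
  k1 = f(1.000000, 1.640000) = -1.018652
  k2 = f(1.245000, 1.390430) = -1.022357
  k3 = f(1.245000, 1.389522) = -1.021450
  k4 = f(1.490000, 1.139490) = -1.046675
  y ← 1.640000 + (0.49/6)·(k1 + 2k2 + 2k3 + k4) = 1.137510
s=1.490000, y=1.137510:
  k1 = f(1.490000, 1.137510) = -1.044695
  k2 = f(1.735000, 0.881560) = -1.069546
  k3 = f(1.735000, 0.875471) = -1.063458
  k4 = f(1.980000, 0.616416) = -1.073976
  y ← 1.137510 + (0.49/6)·(k1 + 2k2 + 2k3 + k4) = 0.616094
y(1.98) ≈ 0.6161

0.6161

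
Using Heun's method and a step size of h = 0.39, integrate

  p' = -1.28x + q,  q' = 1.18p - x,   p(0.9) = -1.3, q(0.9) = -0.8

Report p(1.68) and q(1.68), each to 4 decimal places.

-4.1737, -3.9859

Heun on (p,q): k1 = f(x_n, state_n); k2 = f(x_n + h, state_n + h·k1); state_{n+1} = state_n + (h/2)·(k1 + k2).
0.900000: (-1.300000, -0.800000)
  k1 = (-1.952000, -2.434000)
  predictor → (-2.061280, -1.749260)
  k2 = (-3.400460, -3.722310)
  → (-2.343730, -2.000481)
1.290000: (-2.343730, -2.000481)
  k1 = (-3.651681, -4.055601)
  predictor → (-3.767885, -3.582165)
  k2 = (-5.732565, -6.126104)
  → (-4.173658, -3.985913)
(p(1.68), q(1.68)) ≈ (-4.1737, -3.9859)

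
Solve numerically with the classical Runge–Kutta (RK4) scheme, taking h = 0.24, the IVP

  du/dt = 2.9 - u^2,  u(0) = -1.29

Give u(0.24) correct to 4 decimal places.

RK4: k1 = f(t_n, u_n); k2 = f(t_n + h/2, u_n + (h/2)·k1); k3 = f(t_n + h/2, u_n + (h/2)·k2); k4 = f(t_n + h, u_n + h·k3); u_{n+1} = u_n + (h/6)·(k1 + 2k2 + 2k3 + k4).
t=0.000000, u=-1.290000:
  k1 = f(0.000000, -1.290000) = 1.235900
  k2 = f(0.120000, -1.141692) = 1.596539
  k3 = f(0.120000, -1.098415) = 1.693484
  k4 = f(0.240000, -0.883564) = 2.119315
  u ← -1.290000 + (0.24/6)·(k1 + 2k2 + 2k3 + k4) = -0.892590
u(0.24) ≈ -0.8926

-0.8926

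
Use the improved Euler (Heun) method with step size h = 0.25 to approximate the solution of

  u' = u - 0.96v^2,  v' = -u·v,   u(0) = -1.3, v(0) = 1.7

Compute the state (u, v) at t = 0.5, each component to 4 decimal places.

Heun on (u,v): k1 = f(t_n, state_n); k2 = f(t_n + h, state_n + h·k1); state_{n+1} = state_n + (h/2)·(k1 + k2).
0.000000: (-1.300000, 1.700000)
  k1 = (-4.074400, 2.210000)
  predictor → (-2.318600, 2.252500)
  k2 = (-7.189406, 5.222646)
  → (-2.707976, 2.629081)
0.250000: (-2.707976, 2.629081)
  k1 = (-9.343559, 7.119487)
  predictor → (-5.043866, 4.408953)
  k2 = (-23.705174, 22.238164)
  → (-6.839067, 6.298787)
(u(0.5), v(0.5)) ≈ (-6.8391, 6.2988)

-6.8391, 6.2988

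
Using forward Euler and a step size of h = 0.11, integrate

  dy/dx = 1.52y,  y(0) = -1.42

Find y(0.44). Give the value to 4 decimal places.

-2.6355

Euler: y_{n+1} = y_n + h·f(x_n, y_n).
x=0.000000, y=-1.420000: f=-2.158400 → y ← -1.420000 + 0.11·(-2.158400) = -1.657424
x=0.110000, y=-1.657424: f=-2.519284 → y ← -1.657424 + 0.11·(-2.519284) = -1.934545
x=0.220000, y=-1.934545: f=-2.940509 → y ← -1.934545 + 0.11·(-2.940509) = -2.258001
x=0.330000, y=-2.258001: f=-3.432162 → y ← -2.258001 + 0.11·(-3.432162) = -2.635539
y(0.44) ≈ -2.6355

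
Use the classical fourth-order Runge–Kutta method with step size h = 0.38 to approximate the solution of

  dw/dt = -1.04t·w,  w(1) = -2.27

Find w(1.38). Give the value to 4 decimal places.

-1.4186

RK4: k1 = f(t_n, w_n); k2 = f(t_n + h/2, w_n + (h/2)·k1); k3 = f(t_n + h/2, w_n + (h/2)·k2); k4 = f(t_n + h, w_n + h·k3); w_{n+1} = w_n + (h/6)·(k1 + 2k2 + 2k3 + k4).
t=1.000000, w=-2.270000:
  k1 = f(1.000000, -2.270000) = 2.360800
  k2 = f(1.190000, -1.821448) = 2.254224
  k3 = f(1.190000, -1.841697) = 2.279285
  k4 = f(1.380000, -1.403872) = 2.014837
  w ← -2.270000 + (0.38/6)·(k1 + 2k2 + 2k3 + k4) = -1.418632
w(1.38) ≈ -1.4186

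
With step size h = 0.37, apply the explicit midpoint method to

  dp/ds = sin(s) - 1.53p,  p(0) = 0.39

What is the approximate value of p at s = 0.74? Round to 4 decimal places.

0.3352

Midpoint: k1 = f(s_n, p_n); k2 = f(s_n + h/2, p_n + (h/2)·k1); p_{n+1} = p_n + h·k2.
s=0.000000, p=0.390000:
  k1 = f(0.000000, 0.390000) = -0.596700
  k2 = f(0.185000, 0.279610) = -0.243858
  p ← 0.390000 + 0.37·(-0.243858) = 0.299773
s=0.370000, p=0.299773:
  k1 = f(0.370000, 0.299773) = -0.097037
  k2 = f(0.555000, 0.281821) = 0.095757
  p ← 0.299773 + 0.37·0.095757 = 0.335203
p(0.74) ≈ 0.3352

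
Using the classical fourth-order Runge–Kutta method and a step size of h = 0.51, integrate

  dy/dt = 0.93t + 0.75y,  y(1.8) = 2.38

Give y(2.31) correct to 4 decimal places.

4.6664

RK4: k1 = f(t_n, y_n); k2 = f(t_n + h/2, y_n + (h/2)·k1); k3 = f(t_n + h/2, y_n + (h/2)·k2); k4 = f(t_n + h, y_n + h·k3); y_{n+1} = y_n + (h/6)·(k1 + 2k2 + 2k3 + k4).
t=1.800000, y=2.380000:
  k1 = f(1.800000, 2.380000) = 3.459000
  k2 = f(2.055000, 3.262045) = 4.357684
  k3 = f(2.055000, 3.491209) = 4.529557
  k4 = f(2.310000, 4.690074) = 5.665856
  y ← 2.380000 + (0.51/6)·(k1 + 2k2 + 2k3 + k4) = 4.666444
y(2.31) ≈ 4.6664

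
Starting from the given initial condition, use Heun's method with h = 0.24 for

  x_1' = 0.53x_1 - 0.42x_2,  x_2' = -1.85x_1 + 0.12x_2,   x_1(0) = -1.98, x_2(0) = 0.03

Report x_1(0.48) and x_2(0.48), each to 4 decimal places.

Heun on (x_1,x_2): k1 = f(s_n, state_n); k2 = f(s_n + h, state_n + h·k1); state_{n+1} = state_n + (h/2)·(k1 + k2).
0.000000: (-1.980000, 0.030000)
  k1 = (-1.062000, 3.666600)
  predictor → (-2.234880, 0.909984)
  k2 = (-1.566680, 4.243726)
  → (-2.295442, 0.979239)
0.240000: (-2.295442, 0.979239)
  k1 = (-1.627864, 4.364076)
  predictor → (-2.686129, 2.026617)
  k2 = (-2.274828, 5.212533)
  → (-2.763765, 2.128432)
(x_1(0.48), x_2(0.48)) ≈ (-2.7638, 2.1284)

-2.7638, 2.1284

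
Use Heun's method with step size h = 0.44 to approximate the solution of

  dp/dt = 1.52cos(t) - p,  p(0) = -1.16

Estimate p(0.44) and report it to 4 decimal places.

-0.2721

Heun: k1 = f(t_n, p_n); k2 = f(t_n + h, p_n + h·k1); p_{n+1} = p_n + (h/2)·(k1 + k2).
t=0.000000, p=-1.160000:
  k1 = f(0.000000, -1.160000) = 2.680000
  k2 = f(0.440000, 0.019200) = 1.356023
  p ← -1.160000 + (0.44/2)·(2.680000 + 1.356023) = -0.272075
p(0.44) ≈ -0.2721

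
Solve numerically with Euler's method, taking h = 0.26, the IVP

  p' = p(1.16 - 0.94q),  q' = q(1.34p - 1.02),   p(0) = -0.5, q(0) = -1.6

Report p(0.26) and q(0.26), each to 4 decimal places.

Euler on (p,q): p_{n+1} = p_n + h·p', q_{n+1} = q_n + h·q'.
0.000000: (-0.500000, -1.600000); f=(-1.332000, 2.704000) → (-0.846320, -0.896960)
(p(0.26), q(0.26)) ≈ (-0.8463, -0.8970)

-0.8463, -0.8970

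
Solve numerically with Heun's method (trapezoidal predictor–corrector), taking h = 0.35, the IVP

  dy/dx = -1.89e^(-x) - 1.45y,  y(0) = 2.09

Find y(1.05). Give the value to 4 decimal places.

Heun: k1 = f(x_n, y_n); k2 = f(x_n + h, y_n + h·k1); y_{n+1} = y_n + (h/2)·(k1 + k2).
x=0.000000, y=2.090000:
  k1 = f(0.000000, 2.090000) = -4.920500
  k2 = f(0.350000, 0.367825) = -1.865207
  y ← 2.090000 + (0.35/2)·(-4.920500 + (-1.865207)) = 0.902501
x=0.350000, y=0.902501:
  k1 = f(0.350000, 0.902501) = -2.640487
  k2 = f(0.700000, -0.021669) = -0.907126
  y ← 0.902501 + (0.35/2)·(-2.640487 + (-0.907126)) = 0.281669
x=0.700000, y=0.281669:
  k1 = f(0.700000, 0.281669) = -1.346966
  k2 = f(1.050000, -0.189769) = -0.386217
  y ← 0.281669 + (0.35/2)·(-1.346966 + (-0.386217)) = -0.021638
y(1.05) ≈ -0.0216

-0.0216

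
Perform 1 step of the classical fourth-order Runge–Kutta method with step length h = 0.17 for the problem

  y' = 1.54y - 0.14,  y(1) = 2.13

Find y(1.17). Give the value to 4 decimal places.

2.7402

RK4: k1 = f(x_n, y_n); k2 = f(x_n + h/2, y_n + (h/2)·k1); k3 = f(x_n + h/2, y_n + (h/2)·k2); k4 = f(x_n + h, y_n + h·k3); y_{n+1} = y_n + (h/6)·(k1 + 2k2 + 2k3 + k4).
x=1.000000, y=2.130000:
  k1 = f(1.000000, 2.130000) = 3.140200
  k2 = f(1.085000, 2.396917) = 3.551252
  k3 = f(1.085000, 2.431856) = 3.605059
  k4 = f(1.170000, 2.742860) = 4.084004
  y ← 2.130000 + (0.17/6)·(k1 + 2k2 + 2k3 + k4) = 2.740210
y(1.17) ≈ 2.7402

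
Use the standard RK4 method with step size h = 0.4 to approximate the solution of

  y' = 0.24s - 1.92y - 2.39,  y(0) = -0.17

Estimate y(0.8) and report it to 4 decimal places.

-0.9625

RK4: k1 = f(s_n, y_n); k2 = f(s_n + h/2, y_n + (h/2)·k1); k3 = f(s_n + h/2, y_n + (h/2)·k2); k4 = f(s_n + h, y_n + h·k3); y_{n+1} = y_n + (h/6)·(k1 + 2k2 + 2k3 + k4).
s=0.000000, y=-0.170000:
  k1 = f(0.000000, -0.170000) = -2.063600
  k2 = f(0.200000, -0.582720) = -1.223178
  k3 = f(0.200000, -0.414636) = -1.545900
  k4 = f(0.400000, -0.788360) = -0.780349
  y ← -0.170000 + (0.4/6)·(k1 + 2k2 + 2k3 + k4) = -0.728807
s=0.400000, y=-0.728807:
  k1 = f(0.400000, -0.728807) = -0.894691
  k2 = f(0.600000, -0.907745) = -0.503129
  k3 = f(0.600000, -0.829433) = -0.653489
  k4 = f(0.800000, -0.990203) = -0.296811
  y ← -0.728807 + (0.4/6)·(k1 + 2k2 + 2k3 + k4) = -0.962456
y(0.8) ≈ -0.9625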